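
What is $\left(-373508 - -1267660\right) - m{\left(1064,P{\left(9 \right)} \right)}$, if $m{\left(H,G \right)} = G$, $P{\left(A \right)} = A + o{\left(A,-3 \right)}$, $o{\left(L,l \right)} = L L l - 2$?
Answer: $894388$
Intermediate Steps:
$o{\left(L,l \right)} = -2 + l L^{2}$ ($o{\left(L,l \right)} = L^{2} l - 2 = l L^{2} - 2 = -2 + l L^{2}$)
$P{\left(A \right)} = -2 + A - 3 A^{2}$ ($P{\left(A \right)} = A - \left(2 + 3 A^{2}\right) = -2 + A - 3 A^{2}$)
$\left(-373508 - -1267660\right) - m{\left(1064,P{\left(9 \right)} \right)} = \left(-373508 - -1267660\right) - \left(-2 + 9 - 3 \cdot 9^{2}\right) = \left(-373508 + 1267660\right) - \left(-2 + 9 - 243\right) = 894152 - \left(-2 + 9 - 243\right) = 894152 - -236 = 894152 + 236 = 894388$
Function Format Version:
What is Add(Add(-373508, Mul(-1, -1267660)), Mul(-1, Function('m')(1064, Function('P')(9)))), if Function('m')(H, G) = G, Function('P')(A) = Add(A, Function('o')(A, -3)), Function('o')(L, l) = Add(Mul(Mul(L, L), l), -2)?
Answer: 894388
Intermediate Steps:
Function('o')(L, l) = Add(-2, Mul(l, Pow(L, 2))) (Function('o')(L, l) = Add(Mul(Pow(L, 2), l), -2) = Add(Mul(l, Pow(L, 2)), -2) = Add(-2, Mul(l, Pow(L, 2))))
Function('P')(A) = Add(-2, A, Mul(-3, Pow(A, 2))) (Function('P')(A) = Add(A, Add(-2, Mul(-3, Pow(A, 2)))) = Add(-2, A, Mul(-3, Pow(A, 2))))
Add(Add(-373508, Mul(-1, -1267660)), Mul(-1, Function('m')(1064, Function('P')(9)))) = Add(Add(-373508, Mul(-1, -1267660)), Mul(-1, Add(-2, 9, Mul(-3, Pow(9, 2))))) = Add(Add(-373508, 1267660), Mul(-1, Add(-2, 9, Mul(-3, 81)))) = Add(894152, Mul(-1, Add(-2, 9, -243))) = Add(894152, Mul(-1, -236)) = Add(894152, 236) = 894388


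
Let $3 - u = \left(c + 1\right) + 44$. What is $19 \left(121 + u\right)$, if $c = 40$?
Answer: $741$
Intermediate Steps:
$u = -82$ ($u = 3 - \left(\left(40 + 1\right) + 44\right) = 3 - \left(41 + 44\right) = 3 - 85 = -82$)
$19 \left(121 + u\right) = 19 \left(121 - 82\right) = 19 \cdot 39 = 741$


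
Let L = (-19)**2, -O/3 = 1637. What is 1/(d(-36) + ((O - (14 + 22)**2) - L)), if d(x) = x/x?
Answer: -1/6567 ≈ -0.00015228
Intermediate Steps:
d(x) = 1
O = -4911 (O = -3*1637 = -4911)
L = 361
1/(d(-36) + ((O - (14 + 22)**2) - L)) = 1/(1 + ((-4911 - (14 + 22)**2) - 1*361)) = 1/(1 + ((-4911 - 1*36**2) - 361)) = 1/(1 + ((-4911 - 1*1296) - 361)) = 1/(1 + ((-4911 - 1296) - 361)) = 1/(1 + (-6207 - 361)) = 1/(1 - 6568) = 1/(-6567) = -1/6567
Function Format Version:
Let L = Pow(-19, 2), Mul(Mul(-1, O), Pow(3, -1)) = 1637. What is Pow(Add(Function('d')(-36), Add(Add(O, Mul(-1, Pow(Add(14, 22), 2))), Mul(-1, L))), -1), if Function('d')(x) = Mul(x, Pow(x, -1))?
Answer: Rational(-1, 6567) ≈ -0.00015228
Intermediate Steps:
Function('d')(x) = 1
O = -4911 (O = Mul(-3, 1637) = -4911)
L = 361
Pow(Add(Function('d')(-36), Add(Add(O, Mul(-1, Pow(Add(14, 22), 2))), Mul(-1, L))), -1) = Pow(Add(1, Add(Add(-4911, Mul(-1, Pow(Add(14, 22), 2))), Mul(-1, 361))), -1) = Pow(Add(1, Add(Add(-4911, Mul(-1, Pow(36, 2))), -361)), -1) = Pow(Add(1, Add(Add(-4911, Mul(-1, 1296)), -361)), -1) = Pow(Add(1, Add(Add(-4911, -1296), -361)), -1) = Pow(Add(1, Add(-6207, -361)), -1) = Pow(Add(1, -6568), -1) = Pow(-6567, -1) = Rational(-1, 6567)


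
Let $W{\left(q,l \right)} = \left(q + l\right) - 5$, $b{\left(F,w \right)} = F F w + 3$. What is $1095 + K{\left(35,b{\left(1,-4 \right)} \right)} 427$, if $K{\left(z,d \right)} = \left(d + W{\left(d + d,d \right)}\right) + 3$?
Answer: $-1467$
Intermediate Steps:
$b{\left(F,w \right)} = 3 + w F^{2}$ ($b{\left(F,w \right)} = F^{2} w + 3 = w F^{2} + 3 = 3 + w F^{2}$)
$W{\left(q,l \right)} = -5 + l + q$ ($W{\left(q,l \right)} = \left(l + q\right) - 5 = -5 + l + q$)
$K{\left(z,d \right)} = -2 + 4 d$ ($K{\left(z,d \right)} = \left(d + \left(-5 + d + \left(d + d\right)\right)\right) + 3 = \left(d + \left(-5 + d + 2 d\right)\right) + 3 = \left(d + \left(-5 + 3 d\right)\right) + 3 = \left(-5 + 4 d\right) + 3 = -2 + 4 d$)
$1095 + K{\left(35,b{\left(1,-4 \right)} \right)} 427 = 1095 + \left(-2 + 4 \left(3 - 4 \cdot 1^{2}\right)\right) 427 = 1095 + \left(-2 + 4 \left(3 - 4\right)\right) 427 = 1095 + \left(-2 + 4 \left(-1\right)\right) 427 = 1095 + \left(-2 - 4\right) 427 = 1095 - 2562 = -1467$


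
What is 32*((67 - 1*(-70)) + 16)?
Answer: 4896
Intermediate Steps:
32*((67 - 1*(-70)) + 16) = 32*((67 + 70) + 16) = 32*(137 + 16) = 32*153 = 4896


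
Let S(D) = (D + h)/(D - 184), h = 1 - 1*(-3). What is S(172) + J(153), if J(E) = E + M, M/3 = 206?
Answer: 2269/3 ≈ 756.33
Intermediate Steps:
M = 618 (M = 3*206 = 618)
h = 4 (h = 1 + 3 = 4)
S(D) = (4 + D)/(-184 + D) (S(D) = (D + 4)/(D - 184) = (4 + D)/(-184 + D))
J(E) = 618 + E (J(E) = E + 618 = 618 + E)
S(172) + J(153) = (4 + 172)/(-184 + 172) + (618 + 153) = 176/(-12) + 771 = -1/12*176 + 771 = -44/3 + 771 = 2269/3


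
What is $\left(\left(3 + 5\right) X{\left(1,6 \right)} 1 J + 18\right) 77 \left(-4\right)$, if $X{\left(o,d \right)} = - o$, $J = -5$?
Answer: $-17864$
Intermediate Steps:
$\left(\left(3 + 5\right) X{\left(1,6 \right)} 1 J + 18\right) 77 \left(-4\right) = \left(\left(3 + 5\right) \left(\left(-1\right) 1\right) 1 \left(-5\right) + 18\right) 77 \left(-4\right) = \left(8 \left(-1\right) 1 \left(-5\right) + 18\right) \left(-308\right) = \left(\left(-8\right) 1 \left(-5\right) + 18\right) \left(-308\right) = \left(\left(-8\right) \left(-5\right) + 18\right) \left(-308\right) = \left(40 + 18\right) \left(-308\right) = 58 \left(-308\right) = -17864$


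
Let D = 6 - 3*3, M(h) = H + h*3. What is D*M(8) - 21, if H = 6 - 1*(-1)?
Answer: -114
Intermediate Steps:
H = 7 (H = 6 + 1 = 7)
M(h) = 7 + 3*h (M(h) = 7 + h*3 = 7 + 3*h)
D = -3 (D = 6 - 9 = -3)
D*M(8) - 21 = -3*(7 + 3*8) - 21 = -3*(7 + 24) - 21 = -3*31 - 21 = -93 - 21 = -114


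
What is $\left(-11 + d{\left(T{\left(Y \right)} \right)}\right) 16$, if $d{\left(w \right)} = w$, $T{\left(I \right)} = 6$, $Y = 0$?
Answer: $-80$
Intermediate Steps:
$\left(-11 + d{\left(T{\left(Y \right)} \right)}\right) 16 = \left(-11 + 6\right) 16 = \left(-5\right) 16 = -80$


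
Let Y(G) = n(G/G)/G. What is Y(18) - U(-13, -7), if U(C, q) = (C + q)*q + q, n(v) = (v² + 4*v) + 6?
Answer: -2383/18 ≈ -132.39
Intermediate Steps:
n(v) = 6 + v² + 4*v
Y(G) = 11/G (Y(G) = (6 + (G/G)² + 4*(G/G))/G = (6 + 1² + 4*1)/G = (6 + 1 + 4)/G = 11/G)
U(C, q) = q + q*(C + q) (U(C, q) = q*(C + q) + q = q + q*(C + q))
Y(18) - U(-13, -7) = 11/18 - (-7)*(1 - 13 - 7) = 11*(1/18) - (-7)*(-19) = 11/18 - 1*133 = 11/18 - 133 = -2383/18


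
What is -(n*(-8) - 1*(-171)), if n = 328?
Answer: 2453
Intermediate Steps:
-(n*(-8) - 1*(-171)) = -(328*(-8) - 1*(-171)) = -(-2624 + 171) = -1*(-2453) = 2453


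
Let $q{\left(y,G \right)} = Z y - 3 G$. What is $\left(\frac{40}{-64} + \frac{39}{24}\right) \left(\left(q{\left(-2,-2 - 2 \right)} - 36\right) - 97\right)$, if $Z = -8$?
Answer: $-105$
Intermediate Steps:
$q{\left(y,G \right)} = - 8 y - 3 G$
$\left(\frac{40}{-64} + \frac{39}{24}\right) \left(\left(q{\left(-2,-2 - 2 \right)} - 36\right) - 97\right) = \left(\frac{40}{-64} + \frac{39}{24}\right) \left(\left(\left(\left(-8\right) \left(-2\right) - 3 \left(-2 - 2\right)\right) - 36\right) - 97\right) = \left(40 \left(- \frac{1}{64}\right) + 39 \cdot \frac{1}{24}\right) \left(\left(\left(16 - -12\right) - 36\right) - 97\right) = \left(- \frac{5}{8} + \frac{13}{8}\right) \left(\left(\left(16 + 12\right) - 36\right) - 97\right) = 1 \left(\left(28 - 36\right) - 97\right) = 1 \left(-8 - 97\right) = 1 \left(-105\right) = -105$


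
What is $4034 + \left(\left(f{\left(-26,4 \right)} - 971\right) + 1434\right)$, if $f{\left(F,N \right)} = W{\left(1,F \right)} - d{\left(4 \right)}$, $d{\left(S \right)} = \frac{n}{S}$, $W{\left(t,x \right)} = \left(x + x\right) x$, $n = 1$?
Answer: $\frac{23395}{4} \approx 5848.8$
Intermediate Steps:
$W{\left(t,x \right)} = 2 x^{2}$ ($W{\left(t,x \right)} = 2 x x = 2 x^{2}$)
$d{\left(S \right)} = \frac{1}{S}$ ($d{\left(S \right)} = 1 \frac{1}{S} = \frac{1}{S}$)
$f{\left(F,N \right)} = - \frac{1}{4} + 2 F^{2}$ ($f{\left(F,N \right)} = 2 F^{2} - \frac{1}{4} = - \frac{1}{4} + 2 F^{2}$)
$4034 + \left(\left(f{\left(-26,4 \right)} - 971\right) + 1434\right) = 4034 + \left(\left(\left(- \frac{1}{4} + 2 \left(-26\right)^{2}\right) - 971\right) + 1434\right) = 4034 + \left(\left(\left(- \frac{1}{4} + 2 \cdot 676\right) - 971\right) + 1434\right) = 4034 + \left(\left(\left(- \frac{1}{4} + 1352\right) - 971\right) + 1434\right) = 4034 + \left(\left(\frac{5407}{4} - 971\right) + 1434\right) = 4034 + \left(\frac{1523}{4} + 1434\right) = 4034 + \frac{7259}{4} = \frac{23395}{4}$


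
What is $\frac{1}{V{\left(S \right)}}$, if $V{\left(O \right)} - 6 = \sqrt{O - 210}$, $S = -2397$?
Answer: $\frac{2}{881} - \frac{i \sqrt{2607}}{2643} \approx 0.0022701 - 0.019318 i$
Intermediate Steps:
$V{\left(O \right)} = 6 + \sqrt{-210 + O}$ ($V{\left(O \right)} = 6 + \sqrt{O - 210} = 6 + \sqrt{-210 + O}$)
$\frac{1}{V{\left(S \right)}} = \frac{1}{6 + \sqrt{-210 - 2397}} = \frac{1}{6 + \sqrt{-2607}} = \frac{1}{6 + i \sqrt{2607}}$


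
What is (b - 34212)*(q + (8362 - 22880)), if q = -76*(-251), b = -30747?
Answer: -296083122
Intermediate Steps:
q = 19076
(b - 34212)*(q + (8362 - 22880)) = (-30747 - 34212)*(19076 + (8362 - 22880)) = -64959*(19076 - 14518) = -64959*4558 = -296083122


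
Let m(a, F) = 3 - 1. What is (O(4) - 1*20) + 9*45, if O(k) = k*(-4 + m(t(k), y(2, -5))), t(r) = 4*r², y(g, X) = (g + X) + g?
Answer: 377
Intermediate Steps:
y(g, X) = X + 2*g (y(g, X) = (X + g) + g = X + 2*g)
m(a, F) = 2
O(k) = -2*k (O(k) = k*(-4 + 2) = k*(-2) = -2*k)
(O(4) - 1*20) + 9*45 = (-2*4 - 1*20) + 9*45 = (-8 - 20) + 405 = -28 + 405 = 377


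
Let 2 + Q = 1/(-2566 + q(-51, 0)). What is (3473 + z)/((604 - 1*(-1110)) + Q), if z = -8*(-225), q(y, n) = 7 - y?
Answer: 13224684/4293695 ≈ 3.0800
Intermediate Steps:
z = 1800
Q = -5017/2508 (Q = -2 + 1/(-2566 + (7 - 1*(-51))) = -2 + 1/(-2566 + (7 + 51)) = -2 + 1/(-2566 + 58) = -2 + 1/(-2508) = -2 - 1/2508 = -5017/2508 ≈ -2.0004)
(3473 + z)/((604 - 1*(-1110)) + Q) = (3473 + 1800)/((604 - 1*(-1110)) - 5017/2508) = 5273/((604 + 1110) - 5017/2508) = 5273/(1714 - 5017/2508) = 5273/(4293695/2508) = 5273*(2508/4293695) = 13224684/4293695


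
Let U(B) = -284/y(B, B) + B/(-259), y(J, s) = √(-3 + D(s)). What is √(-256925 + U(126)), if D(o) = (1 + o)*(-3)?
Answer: √(-12662315676 + 291597*I*√6)/222 ≈ 0.014296 + 506.88*I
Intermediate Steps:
D(o) = -3 - 3*o
y(J, s) = √(-6 - 3*s) (y(J, s) = √(-3 + (-3 - 3*s)) = √(-6 - 3*s))
U(B) = -284/√(-6 - 3*B) - B/259 (U(B) = -284/√(-6 - 3*B) + B/(-259) = -284/√(-6 - 3*B) + B*(-1/259) = -284/√(-6 - 3*B) - B/259)
√(-256925 + U(126)) = √(-256925 + (-1/259*126 - 284*√3/(3*√(-2 - 1*126)))) = √(-256925 + (-18/37 - 284*√3/(3*√(-2 - 126)))) = √(-256925 + (-18/37 - 284*√3/(3*√(-128)))) = √(-256925 + (-18/37 - 284*√3*(-I*√2/16)/3)) = √(-256925 + (-18/37 + 71*I*√6/12)) = √(-9506243/37 + 71*I*√6/12)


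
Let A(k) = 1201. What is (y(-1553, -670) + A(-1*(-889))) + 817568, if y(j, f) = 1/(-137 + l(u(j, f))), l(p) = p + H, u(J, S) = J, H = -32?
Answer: 1409920217/1722 ≈ 8.1877e+5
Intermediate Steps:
l(p) = -32 + p (l(p) = p - 32 = -32 + p)
y(j, f) = 1/(-169 + j) (y(j, f) = 1/(-137 + (-32 + j)) = 1/(-169 + j))
(y(-1553, -670) + A(-1*(-889))) + 817568 = (1/(-169 - 1553) + 1201) + 817568 = (1/(-1722) + 1201) + 817568 = (-1/1722 + 1201) + 817568 = 2068121/1722 + 817568 = 1409920217/1722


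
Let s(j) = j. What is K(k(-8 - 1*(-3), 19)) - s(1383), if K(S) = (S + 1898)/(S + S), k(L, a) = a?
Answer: -50637/38 ≈ -1332.6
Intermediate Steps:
K(S) = (1898 + S)/(2*S) (K(S) = (1898 + S)/((2*S)) = (1898 + S)*(1/(2*S)) = (1898 + S)/(2*S))
K(k(-8 - 1*(-3), 19)) - s(1383) = (½)*(1898 + 19)/19 - 1*1383 = (½)*(1/19)*1917 - 1383 = 1917/38 - 1383 = -50637/38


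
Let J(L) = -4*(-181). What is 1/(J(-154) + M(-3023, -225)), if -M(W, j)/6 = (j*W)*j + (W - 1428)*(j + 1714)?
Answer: 1/958002208 ≈ 1.0438e-9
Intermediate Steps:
J(L) = 724
M(W, j) = -6*W*j² - 6*(-1428 + W)*(1714 + j) (M(W, j) = -6*((j*W)*j + (W - 1428)*(j + 1714)) = -6*((W*j)*j + (-1428 + W)*(1714 + j)) = -6*(W*j² + (-1428 + W)*(1714 + j)) = -6*W*j² - 6*(-1428 + W)*(1714 + j))
1/(J(-154) + M(-3023, -225)) = 1/(724 + (14685552 - 10284*(-3023) + 8568*(-225) - 6*(-3023)*(-225) - 6*(-3023)*(-225)²)) = 1/(724 + (14685552 + 31088532 - 1927800 - 4081050 - 6*(-3023)*50625)) = 1/(724 + (14685552 + 31088532 - 1927800 - 4081050 + 918236250)) = 1/(724 + 958001484) = 1/958002208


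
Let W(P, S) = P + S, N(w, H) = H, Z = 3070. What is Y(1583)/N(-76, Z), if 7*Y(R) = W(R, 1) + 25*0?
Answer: 792/10745 ≈ 0.073709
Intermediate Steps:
Y(R) = 1/7 + R/7 (Y(R) = ((R + 1) + 25*0)/7 = ((1 + R) + 0)/7 = (1 + R)/7 = 1/7 + R/7)
Y(1583)/N(-76, Z) = (1/7 + (1/7)*1583)/3070 = (1/7 + 1583/7)*(1/3070) = (1584/7)*(1/3070) = 792/10745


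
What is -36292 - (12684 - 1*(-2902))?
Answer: -51878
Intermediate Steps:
-36292 - (12684 - 1*(-2902)) = -36292 - (12684 + 2902) = -36292 - 1*15586 = -36292 - 15586 = -51878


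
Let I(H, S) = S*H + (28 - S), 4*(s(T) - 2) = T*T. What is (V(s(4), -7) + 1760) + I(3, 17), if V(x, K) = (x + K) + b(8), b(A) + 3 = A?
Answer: 1826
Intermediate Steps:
s(T) = 2 + T²/4 (s(T) = 2 + (T*T)/4 = 2 + T²/4)
b(A) = -3 + A
V(x, K) = 5 + K + x (V(x, K) = (x + K) + (-3 + 8) = (K + x) + 5 = 5 + K + x)
I(H, S) = 28 - S + H*S (I(H, S) = H*S + (28 - S) = 28 - S + H*S)
(V(s(4), -7) + 1760) + I(3, 17) = ((5 - 7 + (2 + (¼)*4²)) + 1760) + (28 - 1*17 + 3*17) = ((5 - 7 + (2 + (¼)*16)) + 1760) + (28 - 17 + 51) = ((5 - 7 + (2 + 4)) + 1760) + 62 = ((5 - 7 + 6) + 1760) + 62 = (4 + 1760) + 62 = 1764 + 62 = 1826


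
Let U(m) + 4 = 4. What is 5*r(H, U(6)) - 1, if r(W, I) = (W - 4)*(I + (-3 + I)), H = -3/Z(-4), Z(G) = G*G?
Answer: 989/16 ≈ 61.813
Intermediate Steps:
Z(G) = G²
H = -3/16 (H = -3/((-4)²) = -3/16 ≈ -0.18750)
U(m) = 0 (U(m) = -4 + 4 = 0)
r(W, I) = (-4 + W)*(-3 + 2*I)
5*r(H, U(6)) - 1 = 5*(12 - 8*0 - 3*(-3/16) + 2*0*(-3/16)) - 1 = 5*(12 + 0 + 9/16 + 0) - 1 = 5*(201/16) - 1 = 1005/16 - 1 = 989/16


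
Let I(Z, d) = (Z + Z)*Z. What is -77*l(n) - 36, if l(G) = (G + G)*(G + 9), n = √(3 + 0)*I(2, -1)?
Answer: -29604 - 11088*√3 ≈ -48809.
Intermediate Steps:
I(Z, d) = 2*Z² (I(Z, d) = (2*Z)*Z = 2*Z²)
n = 8*√3 (n = √(3 + 0)*(2*2²) = √3*(2*4) = √3*8 = 8*√3 ≈ 13.856)
l(G) = 2*G*(9 + G) (l(G) = (2*G)*(9 + G) = 2*G*(9 + G))
-77*l(n) - 36 = -154*8*√3*(9 + 8*√3) - 36 = -1232*√3*(9 + 8*√3) - 36 = -36 - 1232*√3*(9 + 8*√3)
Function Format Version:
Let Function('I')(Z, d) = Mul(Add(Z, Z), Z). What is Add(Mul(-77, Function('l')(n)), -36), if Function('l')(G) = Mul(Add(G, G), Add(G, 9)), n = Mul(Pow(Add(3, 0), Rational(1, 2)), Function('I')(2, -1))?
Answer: Add(-29604, Mul(-11088, Pow(3, Rational(1, 2)))) ≈ -48809.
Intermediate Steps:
Function('I')(Z, d) = Mul(2, Pow(Z, 2)) (Function('I')(Z, d) = Mul(Mul(2, Z), Z) = Mul(2, Pow(Z, 2)))
n = Mul(8, Pow(3, Rational(1, 2))) (n = Mul(Pow(Add(3, 0), Rational(1, 2)), Mul(2, Pow(2, 2))) = Mul(Pow(3, Rational(1, 2)), Mul(2, 4)) = Mul(Pow(3, Rational(1, 2)), 8) = Mul(8, Pow(3, Rational(1, 2))) ≈ 13.856)
Function('l')(G) = Mul(2, G, Add(9, G)) (Function('l')(G) = Mul(Mul(2, G), Add(9, G)) = Mul(2, G, Add(9, G)))
Add(Mul(-77, Function('l')(n)), -36) = Add(Mul(-77, Mul(2, Mul(8, Pow(3, Rational(1, 2))), Add(9, Mul(8, Pow(3, Rational(1, 2)))))), -36) = Add(Mul(-77, Mul(16, Pow(3, Rational(1, 2)), Add(9, Mul(8, Pow(3, Rational(1, 2)))))), -36) = Add(Mul(-1232, Pow(3, Rational(1, 2)), Add(9, Mul(8, Pow(3, Rational(1, 2))))), -36) = Add(-36, Mul(-1232, Pow(3, Rational(1, 2)), Add(9, Mul(8, Pow(3, Rational(1, 2))))))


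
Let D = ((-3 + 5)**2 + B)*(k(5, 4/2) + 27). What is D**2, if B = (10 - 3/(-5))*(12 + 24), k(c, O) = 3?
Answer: 133818624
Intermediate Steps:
B = 1908/5 (B = (10 - 3*(-1/5))*36 = (10 + 3/5)*36 = (53/5)*36 = 1908/5 ≈ 381.60)
D = 11568 (D = ((-3 + 5)**2 + 1908/5)*(3 + 27) = (2**2 + 1908/5)*30 = (4 + 1908/5)*30 = (1928/5)*30 = 11568)
D**2 = 11568**2 = 133818624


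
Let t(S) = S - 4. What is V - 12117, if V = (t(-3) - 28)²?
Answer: -10892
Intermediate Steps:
t(S) = -4 + S
V = 1225 (V = ((-4 - 3) - 28)² = (-7 - 28)² = (-35)² = 1225)
V - 12117 = 1225 - 12117 = -10892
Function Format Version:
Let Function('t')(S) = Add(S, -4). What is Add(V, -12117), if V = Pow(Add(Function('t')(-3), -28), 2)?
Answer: -10892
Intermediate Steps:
Function('t')(S) = Add(-4, S)
V = 1225 (V = Pow(Add(Add(-4, -3), -28), 2) = Pow(Add(-7, -28), 2) = Pow(-35, 2) = 1225)
Add(V, -12117) = Add(1225, -12117) = -10892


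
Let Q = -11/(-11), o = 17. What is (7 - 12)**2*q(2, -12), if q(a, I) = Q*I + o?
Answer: 125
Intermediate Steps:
Q = 1 (Q = -11*(-1/11) = 1)
q(a, I) = 17 + I (q(a, I) = 1*I + 17 = I + 17 = 17 + I)
(7 - 12)**2*q(2, -12) = (7 - 12)**2*(17 - 12) = (-5)**2*5 = 25*5 = 125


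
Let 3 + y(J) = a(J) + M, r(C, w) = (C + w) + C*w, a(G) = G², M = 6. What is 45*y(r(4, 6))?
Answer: 52155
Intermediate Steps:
r(C, w) = C + w + C*w
y(J) = 3 + J² (y(J) = -3 + (J² + 6) = -3 + (6 + J²) = 3 + J²)
45*y(r(4, 6)) = 45*(3 + (4 + 6 + 4*6)²) = 45*(3 + (4 + 6 + 24)²) = 45*(3 + 34²) = 45*(3 + 1156) = 45*1159 = 52155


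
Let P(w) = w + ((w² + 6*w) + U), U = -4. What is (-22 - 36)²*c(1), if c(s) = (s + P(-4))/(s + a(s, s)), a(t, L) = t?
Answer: -25230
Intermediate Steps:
P(w) = -4 + w² + 7*w (P(w) = w + ((w² + 6*w) - 4) = w + (-4 + w² + 6*w) = -4 + w² + 7*w)
c(s) = (-16 + s)/(2*s) (c(s) = (s + (-4 + (-4)² + 7*(-4)))/(s + s) = (s + (-4 + 16 - 28))/((2*s)) = (s - 16)*(1/(2*s)) = (-16 + s)*(1/(2*s)) = (-16 + s)/(2*s))
(-22 - 36)²*c(1) = (-22 - 36)²*((½)*(-16 + 1)/1) = (-58)²*((½)*1*(-15)) = 3364*(-15/2) = -25230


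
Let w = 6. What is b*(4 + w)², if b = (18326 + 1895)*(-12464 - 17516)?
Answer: -60622558000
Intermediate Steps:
b = -606225580 (b = 20221*(-29980) = -606225580)
b*(4 + w)² = -606225580*(4 + 6)² = -606225580*10² = -606225580*100 = -60622558000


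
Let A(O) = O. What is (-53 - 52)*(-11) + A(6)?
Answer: 1161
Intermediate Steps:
(-53 - 52)*(-11) + A(6) = (-53 - 52)*(-11) + 6 = -105*(-11) + 6 = 1155 + 6 = 1161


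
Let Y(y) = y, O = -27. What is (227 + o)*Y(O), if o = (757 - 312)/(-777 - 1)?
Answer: -4756347/778 ≈ -6113.6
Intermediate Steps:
o = -445/778 (o = 445/(-778) = 445*(-1/778) = -445/778 ≈ -0.57198)
(227 + o)*Y(O) = (227 - 445/778)*(-27) = (176161/778)*(-27) = -4756347/778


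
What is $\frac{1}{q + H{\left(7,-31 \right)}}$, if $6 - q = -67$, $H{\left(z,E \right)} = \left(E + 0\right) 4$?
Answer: $- \frac{1}{51} \approx -0.019608$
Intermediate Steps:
$H{\left(z,E \right)} = 4 E$ ($H{\left(z,E \right)} = E 4 = 4 E$)
$q = 73$ ($q = 6 - -67 = 6 + 67 = 73$)
$\frac{1}{q + H{\left(7,-31 \right)}} = \frac{1}{73 + 4 \left(-31\right)} = \frac{1}{73 - 124} = \frac{1}{-51} = - \frac{1}{51}$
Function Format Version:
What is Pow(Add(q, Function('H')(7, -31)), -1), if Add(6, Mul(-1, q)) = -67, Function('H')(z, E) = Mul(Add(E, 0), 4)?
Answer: Rational(-1, 51) ≈ -0.019608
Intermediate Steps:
Function('H')(z, E) = Mul(4, E) (Function('H')(z, E) = Mul(E, 4) = Mul(4, E))
q = 73 (q = Add(6, Mul(-1, -67)) = Add(6, 67) = 73)
Pow(Add(q, Function('H')(7, -31)), -1) = Pow(Add(73, Mul(4, -31)), -1) = Pow(Add(73, -124), -1) = Pow(-51, -1) = Rational(-1, 51)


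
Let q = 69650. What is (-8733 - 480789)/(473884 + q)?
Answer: -81587/90589 ≈ -0.90063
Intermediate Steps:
(-8733 - 480789)/(473884 + q) = (-8733 - 480789)/(473884 + 69650) = -489522/543534 = -489522*1/543534 = -81587/90589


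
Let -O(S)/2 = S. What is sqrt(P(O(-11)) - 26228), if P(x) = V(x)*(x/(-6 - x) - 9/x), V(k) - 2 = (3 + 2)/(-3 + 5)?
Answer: I*sqrt(155537690)/77 ≈ 161.97*I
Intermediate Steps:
V(k) = 9/2 (V(k) = 2 + (3 + 2)/(-3 + 5) = 2 + 5/2 = 9/2)
O(S) = -2*S
P(x) = -81/(2*x) + 9*x/(2*(-6 - x)) (P(x) = 9*(x/(-6 - x) - 9/x)/2 = 9*(-9/x + x/(-6 - x))/2 = -81/(2*x) + 9*x/(2*(-6 - x)))
sqrt(P(O(-11)) - 26228) = sqrt(9*(-54 - (-2*(-11))**2 - (-18)*(-11))/(2*((-2*(-11)))*(6 - 2*(-11))) - 26228) = sqrt((9/2)*(-54 - 1*22**2 - 9*22)/(22*(6 + 22)) - 26228) = sqrt((9/2)*(1/22)*(-54 - 1*484 - 198)/28 - 26228) = sqrt((9/2)*(1/22)*(1/28)*(-54 - 484 - 198) - 26228) = sqrt((9/2)*(1/22)*(1/28)*(-736) - 26228) = sqrt(-414/77 - 26228) = sqrt(-2019970/77) = I*sqrt(155537690)/77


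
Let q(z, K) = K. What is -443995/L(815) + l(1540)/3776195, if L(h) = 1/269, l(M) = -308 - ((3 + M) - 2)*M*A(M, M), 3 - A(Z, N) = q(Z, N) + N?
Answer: -451001244886253/3776195 ≈ -1.1943e+8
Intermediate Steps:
A(Z, N) = 3 - 2*N (A(Z, N) = 3 - (N + N) = 3 - 2*N)
l(M) = -308 - M*(1 + M)*(3 - 2*M) (l(M) = -308 - ((3 + M) - 2)*M*(3 - 2*M) = -308 - (1 + M)*M*(3 - 2*M) = -308 - M*(1 + M)*(3 - 2*M))
L(h) = 1/269
-443995/L(815) + l(1540)/3776195 = -443995/1/269 + (-308 - 1*1540² - 3*1540 + 2*1540³)/3776195 = -443995*269 + (-308 - 1*2371600 - 4620 + 2*3652264000)*(1/3776195) = -119434655 + (-308 - 2371600 - 4620 + 7304528000)*(1/3776195) = -119434655 + 7302151472*(1/3776195) = -119434655 + 7302151472/3776195 = -451001244886253/3776195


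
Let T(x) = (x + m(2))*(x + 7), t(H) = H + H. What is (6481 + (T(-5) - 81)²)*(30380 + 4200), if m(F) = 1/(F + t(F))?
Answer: 4575383540/9 ≈ 5.0838e+8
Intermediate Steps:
t(H) = 2*H
m(F) = 1/(3*F) (m(F) = 1/(F + 2*F) = 1/(3*F))
T(x) = (7 + x)*(⅙ + x) (T(x) = (x + (⅓)/2)*(x + 7) = (x + (⅓)*(½))*(7 + x) = (x + ⅙)*(7 + x) = (⅙ + x)*(7 + x) = (7 + x)*(⅙ + x))
(6481 + (T(-5) - 81)²)*(30380 + 4200) = (6481 + ((7/6 + (-5)² + (43/6)*(-5)) - 81)²)*(30380 + 4200) = (6481 + ((7/6 + 25 - 215/6) - 81)²)*34580 = (6481 + (-29/3 - 81)²)*34580 = (6481 + (-272/3)²)*34580 = (6481 + 73984/9)*34580 = (132313/9)*34580 = 4575383540/9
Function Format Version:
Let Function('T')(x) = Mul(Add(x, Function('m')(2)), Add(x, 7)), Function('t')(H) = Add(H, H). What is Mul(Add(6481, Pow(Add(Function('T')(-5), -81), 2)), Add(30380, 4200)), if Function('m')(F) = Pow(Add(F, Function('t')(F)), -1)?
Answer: Rational(4575383540, 9) ≈ 5.0838e+8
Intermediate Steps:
Function('t')(H) = Mul(2, H)
Function('m')(F) = Mul(Rational(1, 3), Pow(F, -1)) (Function('m')(F) = Pow(Add(F, Mul(2, F)), -1) = Pow(Mul(3, F), -1) = Mul(Rational(1, 3), Pow(F, -1)))
Function('T')(x) = Mul(Add(7, x), Add(Rational(1, 6), x)) (Function('T')(x) = Mul(Add(x, Mul(Rational(1, 3), Pow(2, -1))), Add(x, 7)) = Mul(Add(x, Mul(Rational(1, 3), Rational(1, 2))), Add(7, x)) = Mul(Add(x, Rational(1, 6)), Add(7, x)) = Mul(Add(Rational(1, 6), x), Add(7, x)) = Mul(Add(7, x), Add(Rational(1, 6), x)))
Mul(Add(6481, Pow(Add(Function('T')(-5), -81), 2)), Add(30380, 4200)) = Mul(Add(6481, Pow(Add(Add(Rational(7, 6), Pow(-5, 2), Mul(Rational(43, 6), -5)), -81), 2)), Add(30380, 4200)) = Mul(Add(6481, Pow(Add(Add(Rational(7, 6), 25, Rational(-215, 6)), -81), 2)), 34580) = Mul(Add(6481, Pow(Add(Rational(-29, 3), -81), 2)), 34580) = Mul(Add(6481, Pow(Rational(-272, 3), 2)), 34580) = Mul(Add(6481, Rational(73984, 9)), 34580) = Mul(Rational(132313, 9), 34580) = Rational(4575383540, 9)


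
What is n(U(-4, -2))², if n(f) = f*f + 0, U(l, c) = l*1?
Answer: 256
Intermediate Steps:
U(l, c) = l
n(f) = f² (n(f) = f² + 0 = f²)
n(U(-4, -2))² = ((-4)²)² = 16² = 256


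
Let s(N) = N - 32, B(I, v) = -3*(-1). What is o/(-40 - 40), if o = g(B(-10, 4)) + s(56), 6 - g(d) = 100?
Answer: 7/8 ≈ 0.87500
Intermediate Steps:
B(I, v) = 3
g(d) = -94 (g(d) = 6 - 1*100 = 6 - 100 = -94)
s(N) = -32 + N
o = -70 (o = -94 + (-32 + 56) = -94 + 24 = -70)
o/(-40 - 40) = -70/(-40 - 40) = -70/(-80) = -70*(-1/80) = 7/8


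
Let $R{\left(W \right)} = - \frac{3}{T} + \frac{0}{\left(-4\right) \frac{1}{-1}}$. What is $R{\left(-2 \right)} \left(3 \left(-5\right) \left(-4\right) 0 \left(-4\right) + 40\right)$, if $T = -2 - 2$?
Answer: $30$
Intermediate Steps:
$T = -4$
$R{\left(W \right)} = \frac{3}{4}$ ($R{\left(W \right)} = - \frac{3}{-4} + \frac{0}{\left(-4\right) \frac{1}{-1}} = \left(-3\right) \left(- \frac{1}{4}\right) + \frac{0}{\left(-4\right) \left(-1\right)} = \frac{3}{4} + \frac{0}{4} = \frac{3}{4} + 0 \cdot \frac{1}{4} = \frac{3}{4} + 0 = \frac{3}{4}$)
$R{\left(-2 \right)} \left(3 \left(-5\right) \left(-4\right) 0 \left(-4\right) + 40\right) = \frac{3 \left(3 \left(-5\right) \left(-4\right) 0 \left(-4\right) + 40\right)}{4} = \frac{3 \left(- 15 \cdot 0 \left(-4\right) + 40\right)}{4} = \frac{3 \left(\left(-15\right) 0 + 40\right)}{4} = \frac{3 \left(0 + 40\right)}{4} = \frac{3}{4} \cdot 40 = 30$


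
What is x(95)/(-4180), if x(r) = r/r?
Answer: -1/4180 ≈ -0.00023923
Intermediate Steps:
x(r) = 1
x(95)/(-4180) = 1/(-4180) = 1*(-1/4180) = -1/4180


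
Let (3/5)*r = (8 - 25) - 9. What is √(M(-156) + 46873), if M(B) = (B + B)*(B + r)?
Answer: √109065 ≈ 330.25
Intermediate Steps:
r = -130/3 (r = 5*((8 - 25) - 9)/3 = 5*(-17 - 9)/3 = (5/3)*(-26) = -130/3 ≈ -43.333)
M(B) = 2*B*(-130/3 + B) (M(B) = (B + B)*(B - 130/3) = (2*B)*(-130/3 + B) = 2*B*(-130/3 + B))
√(M(-156) + 46873) = √((⅔)*(-156)*(-130 + 3*(-156)) + 46873) = √((⅔)*(-156)*(-130 - 468) + 46873) = √((⅔)*(-156)*(-598) + 46873) = √(62192 + 46873) = √109065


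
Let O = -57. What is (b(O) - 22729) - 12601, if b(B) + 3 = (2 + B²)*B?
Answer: -220640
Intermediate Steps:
b(B) = -3 + B*(2 + B²) (b(B) = -3 + (2 + B²)*B = -3 + B*(2 + B²))
(b(O) - 22729) - 12601 = ((-3 + (-57)³ + 2*(-57)) - 22729) - 12601 = ((-3 - 185193 - 114) - 22729) - 12601 = (-185310 - 22729) - 12601 = -208039 - 12601 = -220640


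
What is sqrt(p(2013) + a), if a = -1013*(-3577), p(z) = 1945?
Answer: sqrt(3625446) ≈ 1904.1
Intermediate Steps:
a = 3623501
sqrt(p(2013) + a) = sqrt(1945 + 3623501) = sqrt(3625446)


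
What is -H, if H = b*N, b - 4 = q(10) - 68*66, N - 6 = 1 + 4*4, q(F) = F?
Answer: 102902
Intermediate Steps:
N = 23 (N = 6 + (1 + 4*4) = 6 + (1 + 16) = 6 + 17 = 23)
b = -4474 (b = 4 + (10 - 68*66) = 4 + (10 - 4488) = 4 - 4478 = -4474)
H = -102902 (H = -4474*23 = -102902)
-H = -1*(-102902) = 102902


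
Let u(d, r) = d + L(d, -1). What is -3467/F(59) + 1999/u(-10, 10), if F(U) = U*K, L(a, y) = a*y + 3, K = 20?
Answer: 2348419/3540 ≈ 663.40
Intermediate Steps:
L(a, y) = 3 + a*y
F(U) = 20*U (F(U) = U*20 = 20*U)
u(d, r) = 3 (u(d, r) = d + (3 + d*(-1)) = d + (3 - d) = 3)
-3467/F(59) + 1999/u(-10, 10) = -3467/(20*59) + 1999/3 = -3467/1180 + 1999*(⅓) = -3467*1/1180 + 1999/3 = -3467/1180 + 1999/3 = 2348419/3540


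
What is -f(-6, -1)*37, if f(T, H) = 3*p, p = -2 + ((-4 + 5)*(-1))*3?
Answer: 555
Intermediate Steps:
p = -5 (p = -2 + (1*(-1))*3 = -2 - 1*3 = -2 - 3 = -5)
f(T, H) = -15 (f(T, H) = 3*(-5) = -15)
-f(-6, -1)*37 = -(-15)*37 = -1*(-555) = 555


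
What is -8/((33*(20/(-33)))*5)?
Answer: 2/25 ≈ 0.080000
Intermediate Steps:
-8/((33*(20/(-33)))*5) = -8/((33*(20*(-1/33)))*5) = -8/((33*(-20/33))*5) = -8/((-20*5)) = -8/(-100) = -8*(-1/100) = 2/25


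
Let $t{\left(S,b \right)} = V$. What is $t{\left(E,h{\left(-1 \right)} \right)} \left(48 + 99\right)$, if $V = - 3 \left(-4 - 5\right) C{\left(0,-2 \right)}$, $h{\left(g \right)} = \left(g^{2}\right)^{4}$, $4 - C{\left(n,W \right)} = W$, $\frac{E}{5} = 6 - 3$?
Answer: $23814$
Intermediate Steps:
$E = 15$ ($E = 5 \left(6 - 3\right) = 5 \cdot 3 = 15$)
$C{\left(n,W \right)} = 4 - W$
$h{\left(g \right)} = g^{8}$
$V = 162$ ($V = - 3 \left(-4 - 5\right) \left(4 - -2\right) = - 3 \left(- 9 \left(4 + 2\right)\right) = - 3 \left(\left(-9\right) 6\right) = \left(-3\right) \left(-54\right) = 162$)
$t{\left(S,b \right)} = 162$
$t{\left(E,h{\left(-1 \right)} \right)} \left(48 + 99\right) = 162 \left(48 + 99\right) = 162 \cdot 147 = 23814$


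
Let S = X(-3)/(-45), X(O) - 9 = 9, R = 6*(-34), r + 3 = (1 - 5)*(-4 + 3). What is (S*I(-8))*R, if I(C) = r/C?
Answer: -51/5 ≈ -10.200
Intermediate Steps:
r = 1 (r = -3 + (1 - 5)*(-4 + 3) = -3 - 4*(-1) = -3 + 4 = 1)
I(C) = 1/C
R = -204
X(O) = 18 (X(O) = 9 + 9 = 18)
S = -⅖ (S = 18/(-45) = 18*(-1/45) = -⅖ ≈ -0.40000)
(S*I(-8))*R = -⅖/(-8)*(-204) = -⅖*(-⅛)*(-204) = (1/20)*(-204) = -51/5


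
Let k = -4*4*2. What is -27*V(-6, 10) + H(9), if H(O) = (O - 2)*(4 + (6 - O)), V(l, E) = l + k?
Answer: 1033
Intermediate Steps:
k = -32 (k = -16*2 = -32)
V(l, E) = -32 + l (V(l, E) = l - 32 = -32 + l)
H(O) = (-2 + O)*(10 - O)
-27*V(-6, 10) + H(9) = -27*(-32 - 6) + (-20 - 1*9² + 12*9) = -27*(-38) + (-20 - 1*81 + 108) = 1026 + (-20 - 81 + 108) = 1026 + 7 = 1033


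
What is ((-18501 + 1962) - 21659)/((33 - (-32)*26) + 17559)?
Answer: -19099/9212 ≈ -2.0733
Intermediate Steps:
((-18501 + 1962) - 21659)/((33 - (-32)*26) + 17559) = (-16539 - 21659)/((33 - 8*(-104)) + 17559) = -38198/((33 + 832) + 17559) = -38198/(865 + 17559) = -38198/18424 = -38198*1/18424 = -19099/9212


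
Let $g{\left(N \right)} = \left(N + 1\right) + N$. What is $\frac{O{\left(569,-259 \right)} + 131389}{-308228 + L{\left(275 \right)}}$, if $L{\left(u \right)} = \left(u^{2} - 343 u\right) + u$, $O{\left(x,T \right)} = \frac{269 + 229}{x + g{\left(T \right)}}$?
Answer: $- \frac{3416363}{8492978} \approx -0.40226$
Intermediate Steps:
$g{\left(N \right)} = 1 + 2 N$ ($g{\left(N \right)} = \left(1 + N\right) + N = 1 + 2 N$)
$O{\left(x,T \right)} = \frac{498}{1 + x + 2 T}$ ($O{\left(x,T \right)} = \frac{269 + 229}{x + \left(1 + 2 T\right)} = \frac{498}{1 + x + 2 T}$)
$L{\left(u \right)} = u^{2} - 342 u$
$\frac{O{\left(569,-259 \right)} + 131389}{-308228 + L{\left(275 \right)}} = \frac{\frac{498}{1 + 569 + 2 \left(-259\right)} + 131389}{-308228 + 275 \left(-342 + 275\right)} = \frac{\frac{498}{1 + 569 - 518} + 131389}{-308228 + 275 \left(-67\right)} = \frac{\frac{498}{52} + 131389}{-308228 - 18425} = \frac{498 \cdot \frac{1}{52} + 131389}{-326653} = \left(\frac{249}{26} + 131389\right) \left(- \frac{1}{326653}\right) = \frac{3416363}{26} \left(- \frac{1}{326653}\right) = - \frac{3416363}{8492978}$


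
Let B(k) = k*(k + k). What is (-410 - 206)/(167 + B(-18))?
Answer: -616/815 ≈ -0.75583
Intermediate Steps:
B(k) = 2*k**2 (B(k) = k*(2*k) = 2*k**2)
(-410 - 206)/(167 + B(-18)) = (-410 - 206)/(167 + 2*(-18)**2) = -616/(167 + 2*324) = -616/(167 + 648) = -616/815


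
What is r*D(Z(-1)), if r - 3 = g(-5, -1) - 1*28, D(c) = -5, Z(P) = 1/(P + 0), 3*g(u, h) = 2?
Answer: 365/3 ≈ 121.67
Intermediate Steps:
g(u, h) = ⅔ (g(u, h) = (⅓)*2 = ⅔)
Z(P) = 1/P
r = -73/3 (r = 3 + (⅔ - 1*28) = 3 + (⅔ - 28) = 3 - 82/3 = -73/3 ≈ -24.333)
r*D(Z(-1)) = -73/3*(-5) = 365/3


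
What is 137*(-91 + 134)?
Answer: 5891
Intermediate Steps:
137*(-91 + 134) = 137*43 = 5891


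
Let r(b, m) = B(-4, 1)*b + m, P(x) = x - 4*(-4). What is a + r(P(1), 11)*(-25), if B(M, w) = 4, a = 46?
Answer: -1929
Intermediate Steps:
P(x) = 16 + x (P(x) = x + 16 = 16 + x)
r(b, m) = m + 4*b (r(b, m) = 4*b + m = m + 4*b)
a + r(P(1), 11)*(-25) = 46 + (11 + 4*(16 + 1))*(-25) = 46 + (11 + 4*17)*(-25) = 46 + (11 + 68)*(-25) = 46 + 79*(-25) = 46 - 1975 = -1929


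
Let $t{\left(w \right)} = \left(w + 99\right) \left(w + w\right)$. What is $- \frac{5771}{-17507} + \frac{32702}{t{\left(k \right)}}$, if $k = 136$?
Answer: $\frac{470698117}{559523720} \approx 0.84125$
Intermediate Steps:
$t{\left(w \right)} = 2 w \left(99 + w\right)$ ($t{\left(w \right)} = \left(99 + w\right) 2 w = 2 w \left(99 + w\right)$)
$- \frac{5771}{-17507} + \frac{32702}{t{\left(k \right)}} = - \frac{5771}{-17507} + \frac{32702}{2 \cdot 136 \left(99 + 136\right)} = \left(-5771\right) \left(- \frac{1}{17507}\right) + \frac{32702}{2 \cdot 136 \cdot 235} = \frac{5771}{17507} + \frac{32702}{63920} = \frac{5771}{17507} + 32702 \cdot \frac{1}{63920} = \frac{5771}{17507} + \frac{16351}{31960} = \frac{470698117}{559523720}$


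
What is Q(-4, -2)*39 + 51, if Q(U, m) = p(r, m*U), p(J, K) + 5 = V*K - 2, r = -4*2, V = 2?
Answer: 402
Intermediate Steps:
r = -8
p(J, K) = -7 + 2*K (p(J, K) = -5 + (2*K - 2) = -5 + (-2 + 2*K) = -7 + 2*K)
Q(U, m) = -7 + 2*U*m (Q(U, m) = -7 + 2*(m*U) = -7 + 2*(U*m) = -7 + 2*U*m)
Q(-4, -2)*39 + 51 = (-7 + 2*(-4)*(-2))*39 + 51 = (-7 + 16)*39 + 51 = 9*39 + 51 = 351 + 51 = 402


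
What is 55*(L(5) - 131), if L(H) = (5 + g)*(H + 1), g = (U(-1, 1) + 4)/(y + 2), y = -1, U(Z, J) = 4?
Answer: -2915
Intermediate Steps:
g = 8 (g = (4 + 4)/(-1 + 2) = 8/1 = 8*1 = 8)
L(H) = 13 + 13*H (L(H) = (5 + 8)*(H + 1) = 13*(1 + H) = 13 + 13*H)
55*(L(5) - 131) = 55*((13 + 13*5) - 131) = 55*((13 + 65) - 131) = 55*(78 - 131) = 55*(-53) = -2915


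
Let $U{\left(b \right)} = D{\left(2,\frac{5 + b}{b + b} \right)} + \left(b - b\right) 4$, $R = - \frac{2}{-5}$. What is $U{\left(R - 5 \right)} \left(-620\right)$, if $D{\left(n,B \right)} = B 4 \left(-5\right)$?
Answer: $- \frac{12400}{23} \approx -539.13$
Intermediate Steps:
$R = \frac{2}{5}$ ($R = \left(-2\right) \left(- \frac{1}{5}\right) = \frac{2}{5} \approx 0.4$)
$D{\left(n,B \right)} = - 20 B$ ($D{\left(n,B \right)} = 4 B \left(-5\right) = - 20 B$)
$U{\left(b \right)} = - \frac{10 \left(5 + b\right)}{b}$ ($U{\left(b \right)} = - 20 \frac{5 + b}{b + b} + \left(b - b\right) 4 = - 20 \frac{5 + b}{2 b} + 0 \cdot 4 = - 20 \left(5 + b\right) \frac{1}{2 b} + 0 = - 20 \frac{5 + b}{2 b} + 0 = - \frac{10 \left(5 + b\right)}{b} + 0 = - \frac{10 \left(5 + b\right)}{b}$)
$U{\left(R - 5 \right)} \left(-620\right) = \left(-10 - \frac{50}{\frac{2}{5} - 5}\right) \left(-620\right) = \left(-10 - \frac{50}{- \frac{23}{5}}\right) \left(-620\right) = \left(-10 - - \frac{250}{23}\right) \left(-620\right) = \left(-10 + \frac{250}{23}\right) \left(-620\right) = \frac{20}{23} \left(-620\right) = - \frac{12400}{23}$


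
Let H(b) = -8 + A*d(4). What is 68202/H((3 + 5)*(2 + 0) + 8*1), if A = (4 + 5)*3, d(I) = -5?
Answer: -68202/143 ≈ -476.94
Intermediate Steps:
A = 27 (A = 9*3 = 27)
H(b) = -143 (H(b) = -8 + 27*(-5) = -8 - 135 = -143)
68202/H((3 + 5)*(2 + 0) + 8*1) = 68202/(-143) = 68202*(-1/143) = -68202/143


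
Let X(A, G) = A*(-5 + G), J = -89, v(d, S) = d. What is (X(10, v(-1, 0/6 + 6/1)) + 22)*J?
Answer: 3382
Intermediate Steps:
(X(10, v(-1, 0/6 + 6/1)) + 22)*J = (10*(-5 - 1) + 22)*(-89) = (10*(-6) + 22)*(-89) = (-60 + 22)*(-89) = -38*(-89) = 3382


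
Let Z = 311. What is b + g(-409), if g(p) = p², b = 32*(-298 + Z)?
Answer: 167697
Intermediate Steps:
b = 416 (b = 32*(-298 + 311) = 32*13 = 416)
b + g(-409) = 416 + (-409)² = 416 + 167281 = 167697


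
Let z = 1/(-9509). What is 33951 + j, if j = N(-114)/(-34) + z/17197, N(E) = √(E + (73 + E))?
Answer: 5551880494622/163526273 - I*√155/34 ≈ 33951.0 - 0.36617*I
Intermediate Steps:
N(E) = √(73 + 2*E)
z = -1/9509 ≈ -0.00010516
j = -1/163526273 - I*√155/34 (j = √(73 + 2*(-114))/(-34) - 1/9509/17197 = √(73 - 228)*(-1/34) - 1/9509*1/17197 = √(-155)*(-1/34) - 1/163526273 = (I*√155)*(-1/34) - 1/163526273 = -I*√155/34 - 1/163526273 = -1/163526273 - I*√155/34 ≈ -6.1152e-9 - 0.36617*I)
33951 + j = 33951 + (-1/163526273 - I*√155/34) = 5551880494622/163526273 - I*√155/34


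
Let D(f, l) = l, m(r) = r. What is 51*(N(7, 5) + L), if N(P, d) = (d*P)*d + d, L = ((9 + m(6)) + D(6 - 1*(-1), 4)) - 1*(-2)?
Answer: 10251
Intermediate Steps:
L = 21 (L = ((9 + 6) + 4) - 1*(-2) = (15 + 4) + 2 = 19 + 2 = 21)
N(P, d) = d + P*d² (N(P, d) = (P*d)*d + d = P*d² + d = d + P*d²)
51*(N(7, 5) + L) = 51*(5*(1 + 7*5) + 21) = 51*(5*(1 + 35) + 21) = 51*(5*36 + 21) = 51*(180 + 21) = 51*201 = 10251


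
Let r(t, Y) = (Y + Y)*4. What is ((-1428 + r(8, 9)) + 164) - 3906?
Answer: -5098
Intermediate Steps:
r(t, Y) = 8*Y (r(t, Y) = (2*Y)*4 = 8*Y)
((-1428 + r(8, 9)) + 164) - 3906 = ((-1428 + 8*9) + 164) - 3906 = ((-1428 + 72) + 164) - 3906 = (-1356 + 164) - 3906 = -1192 - 3906 = -5098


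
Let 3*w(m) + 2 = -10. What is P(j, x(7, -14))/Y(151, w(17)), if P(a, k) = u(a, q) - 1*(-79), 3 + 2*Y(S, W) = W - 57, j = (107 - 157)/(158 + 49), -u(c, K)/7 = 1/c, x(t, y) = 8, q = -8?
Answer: -5399/1600 ≈ -3.3744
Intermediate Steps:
w(m) = -4 (w(m) = -⅔ + (⅓)*(-10) = -⅔ - 10/3 = -4)
u(c, K) = -7/c
j = -50/207 ≈ -0.24155
Y(S, W) = -30 + W/2 (Y(S, W) = -3/2 + (W - 57)/2 = -3/2 + (-57 + W)/2 = -3/2 + (-57/2 + W/2) = -30 + W/2)
P(a, k) = 79 - 7/a (P(a, k) = -7/a - 1*(-79) = -7/a + 79 = 79 - 7/a)
P(j, x(7, -14))/Y(151, w(17)) = (79 - 7/(-50/207))/(-30 + (½)*(-4)) = (79 - 7*(-207/50))/(-30 - 2) = (79 + 1449/50)/(-32) = (5399/50)*(-1/32) = -5399/1600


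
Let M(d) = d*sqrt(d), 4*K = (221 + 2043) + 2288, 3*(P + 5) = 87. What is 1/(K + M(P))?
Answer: 569/640610 - 12*sqrt(6)/320305 ≈ 0.00079645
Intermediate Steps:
P = 24 (P = -5 + (1/3)*87 = -5 + 29 = 24)
K = 1138 (K = ((221 + 2043) + 2288)/4 = (2264 + 2288)/4 = (1/4)*4552 = 1138)
M(d) = d**(3/2)
1/(K + M(P)) = 1/(1138 + 24**(3/2)) = 1/(1138 + 48*sqrt(6))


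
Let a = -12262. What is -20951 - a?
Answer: -8689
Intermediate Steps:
-20951 - a = -20951 - 1*(-12262) = -20951 + 12262 = -8689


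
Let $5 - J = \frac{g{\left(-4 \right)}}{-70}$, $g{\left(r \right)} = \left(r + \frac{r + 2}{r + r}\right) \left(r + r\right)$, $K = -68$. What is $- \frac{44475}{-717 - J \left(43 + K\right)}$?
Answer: $\frac{311325}{4069} \approx 76.511$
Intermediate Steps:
$g{\left(r \right)} = 2 r \left(r + \frac{2 + r}{2 r}\right)$ ($g{\left(r \right)} = \left(r + \frac{2 + r}{2 r}\right) 2 r = 2 r \left(r + \frac{2 + r}{2 r}\right)$)
$J = \frac{38}{7}$ ($J = 5 - \frac{2 - 4 + 2 \left(-4\right)^{2}}{-70} = 5 - \left(2 - 4 + 2 \cdot 16\right) \left(- \frac{1}{70}\right) = 5 - \left(2 - 4 + 32\right) \left(- \frac{1}{70}\right) = 5 - 30 \left(- \frac{1}{70}\right) = 5 - - \frac{3}{7} = 5 + \frac{3}{7} = \frac{38}{7} \approx 5.4286$)
$- \frac{44475}{-717 - J \left(43 + K\right)} = - \frac{44475}{-717 - \frac{38 \left(43 - 68\right)}{7}} = - \frac{44475}{-717 - \frac{38}{7} \left(-25\right)} = - \frac{44475}{-717 - - \frac{950}{7}} = - \frac{44475}{-717 + \frac{950}{7}} = - \frac{44475}{- \frac{4069}{7}} = \left(-44475\right) \left(- \frac{7}{4069}\right) = \frac{311325}{4069}$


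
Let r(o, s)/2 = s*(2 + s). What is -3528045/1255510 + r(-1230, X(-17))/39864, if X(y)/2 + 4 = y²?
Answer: 513674981/37916402 ≈ 13.548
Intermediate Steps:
X(y) = -8 + 2*y²
r(o, s) = 2*s*(2 + s) (r(o, s) = 2*(s*(2 + s)) = 2*s*(2 + s))
-3528045/1255510 + r(-1230, X(-17))/39864 = -3528045/1255510 + (2*(-8 + 2*(-17)²)*(2 + (-8 + 2*(-17)²)))/39864 = -3528045*1/1255510 + (2*(-8 + 2*289)*(2 + (-8 + 2*289)))*(1/39864) = -705609/251102 + (2*(-8 + 578)*(2 + (-8 + 578)))*(1/39864) = -705609/251102 + (2*570*(2 + 570))*(1/39864) = -705609/251102 + (2*570*572)*(1/39864) = -705609/251102 + 652080*(1/39864) = -705609/251102 + 2470/151 = 513674981/37916402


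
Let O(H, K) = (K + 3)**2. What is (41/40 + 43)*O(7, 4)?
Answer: 86289/40 ≈ 2157.2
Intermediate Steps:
O(H, K) = (3 + K)**2
(41/40 + 43)*O(7, 4) = (41/40 + 43)*(3 + 4)**2 = (41*(1/40) + 43)*7**2 = (41/40 + 43)*49 = (1761/40)*49 = 86289/40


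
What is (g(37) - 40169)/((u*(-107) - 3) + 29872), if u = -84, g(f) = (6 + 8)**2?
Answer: -39973/38857 ≈ -1.0287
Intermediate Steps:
g(f) = 196 (g(f) = 14**2 = 196)
(g(37) - 40169)/((u*(-107) - 3) + 29872) = (196 - 40169)/((-84*(-107) - 3) + 29872) = -39973/((8988 - 3) + 29872) = -39973/(8985 + 29872) = -39973/38857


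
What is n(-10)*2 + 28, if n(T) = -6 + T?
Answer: -4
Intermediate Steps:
n(-10)*2 + 28 = (-6 - 10)*2 + 28 = -16*2 + 28 = -32 + 28 = -4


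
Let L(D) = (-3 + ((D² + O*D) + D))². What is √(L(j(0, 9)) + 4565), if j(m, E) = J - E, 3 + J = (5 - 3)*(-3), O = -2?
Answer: √119486 ≈ 345.67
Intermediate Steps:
J = -9 (J = -3 + (5 - 3)*(-3) = -3 + 2*(-3) = -3 - 6 = -9)
j(m, E) = -9 - E
L(D) = (-3 + D² - D)² (L(D) = (-3 + ((D² - 2*D) + D))² = (-3 + (D² - D))² = (-3 + D² - D)²)
√(L(j(0, 9)) + 4565) = √((-3 + (-9 - 1*9)² - (-9 - 1*9))² + 4565) = √((-3 + (-9 - 9)² - (-9 - 9))² + 4565) = √((-3 + (-18)² - 1*(-18))² + 4565) = √((-3 + 324 + 18)² + 4565) = √(339² + 4565) = √(114921 + 4565) = √119486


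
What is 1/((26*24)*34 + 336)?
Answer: 1/21552 ≈ 4.6399e-5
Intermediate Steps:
1/((26*24)*34 + 336) = 1/(624*34 + 336) = 1/(21216 + 336) = 1/21552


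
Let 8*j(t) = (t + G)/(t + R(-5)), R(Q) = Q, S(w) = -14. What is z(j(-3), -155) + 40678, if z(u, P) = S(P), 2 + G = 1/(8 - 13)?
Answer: 40664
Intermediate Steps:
G = -11/5 (G = -2 + 1/(8 - 13) = -2 + 1/(-5) = -2 - ⅕ = -11/5 ≈ -2.2000)
j(t) = (-11/5 + t)/(8*(-5 + t)) (j(t) = ((t - 11/5)/(t - 5))/8 = ((-11/5 + t)/(-5 + t))/8 = (-11/5 + t)/(8*(-5 + t)))
z(u, P) = -14
z(j(-3), -155) + 40678 = -14 + 40678 = 40664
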